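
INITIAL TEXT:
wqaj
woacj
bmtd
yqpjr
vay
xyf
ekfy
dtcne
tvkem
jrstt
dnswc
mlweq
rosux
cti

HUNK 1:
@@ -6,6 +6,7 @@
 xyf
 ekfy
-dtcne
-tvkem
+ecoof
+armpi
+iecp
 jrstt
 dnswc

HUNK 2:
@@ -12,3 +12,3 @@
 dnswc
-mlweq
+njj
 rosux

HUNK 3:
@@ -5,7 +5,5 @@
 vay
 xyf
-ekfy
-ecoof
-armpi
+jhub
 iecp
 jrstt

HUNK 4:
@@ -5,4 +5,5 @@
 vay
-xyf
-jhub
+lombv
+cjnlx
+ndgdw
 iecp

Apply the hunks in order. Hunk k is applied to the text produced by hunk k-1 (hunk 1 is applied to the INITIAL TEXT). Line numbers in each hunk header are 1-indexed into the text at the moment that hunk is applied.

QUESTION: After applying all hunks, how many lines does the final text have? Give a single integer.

Hunk 1: at line 6 remove [dtcne,tvkem] add [ecoof,armpi,iecp] -> 15 lines: wqaj woacj bmtd yqpjr vay xyf ekfy ecoof armpi iecp jrstt dnswc mlweq rosux cti
Hunk 2: at line 12 remove [mlweq] add [njj] -> 15 lines: wqaj woacj bmtd yqpjr vay xyf ekfy ecoof armpi iecp jrstt dnswc njj rosux cti
Hunk 3: at line 5 remove [ekfy,ecoof,armpi] add [jhub] -> 13 lines: wqaj woacj bmtd yqpjr vay xyf jhub iecp jrstt dnswc njj rosux cti
Hunk 4: at line 5 remove [xyf,jhub] add [lombv,cjnlx,ndgdw] -> 14 lines: wqaj woacj bmtd yqpjr vay lombv cjnlx ndgdw iecp jrstt dnswc njj rosux cti
Final line count: 14

Answer: 14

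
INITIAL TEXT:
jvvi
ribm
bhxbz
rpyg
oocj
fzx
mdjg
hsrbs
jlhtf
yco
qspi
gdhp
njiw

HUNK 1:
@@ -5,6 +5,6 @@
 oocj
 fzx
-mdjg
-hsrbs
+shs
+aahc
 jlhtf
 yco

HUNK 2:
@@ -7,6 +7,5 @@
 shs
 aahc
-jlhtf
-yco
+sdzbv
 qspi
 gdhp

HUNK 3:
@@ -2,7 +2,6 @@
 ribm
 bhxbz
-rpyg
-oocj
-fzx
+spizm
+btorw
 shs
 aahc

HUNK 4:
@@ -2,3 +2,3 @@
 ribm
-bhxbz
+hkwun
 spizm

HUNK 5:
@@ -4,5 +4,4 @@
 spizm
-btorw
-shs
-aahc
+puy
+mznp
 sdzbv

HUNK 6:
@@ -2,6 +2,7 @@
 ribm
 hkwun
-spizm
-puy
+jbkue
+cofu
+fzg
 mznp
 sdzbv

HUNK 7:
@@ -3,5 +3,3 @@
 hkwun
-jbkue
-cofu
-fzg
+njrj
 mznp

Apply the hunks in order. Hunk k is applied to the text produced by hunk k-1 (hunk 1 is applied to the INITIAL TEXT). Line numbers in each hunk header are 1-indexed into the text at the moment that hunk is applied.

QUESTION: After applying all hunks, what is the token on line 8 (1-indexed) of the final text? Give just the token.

Hunk 1: at line 5 remove [mdjg,hsrbs] add [shs,aahc] -> 13 lines: jvvi ribm bhxbz rpyg oocj fzx shs aahc jlhtf yco qspi gdhp njiw
Hunk 2: at line 7 remove [jlhtf,yco] add [sdzbv] -> 12 lines: jvvi ribm bhxbz rpyg oocj fzx shs aahc sdzbv qspi gdhp njiw
Hunk 3: at line 2 remove [rpyg,oocj,fzx] add [spizm,btorw] -> 11 lines: jvvi ribm bhxbz spizm btorw shs aahc sdzbv qspi gdhp njiw
Hunk 4: at line 2 remove [bhxbz] add [hkwun] -> 11 lines: jvvi ribm hkwun spizm btorw shs aahc sdzbv qspi gdhp njiw
Hunk 5: at line 4 remove [btorw,shs,aahc] add [puy,mznp] -> 10 lines: jvvi ribm hkwun spizm puy mznp sdzbv qspi gdhp njiw
Hunk 6: at line 2 remove [spizm,puy] add [jbkue,cofu,fzg] -> 11 lines: jvvi ribm hkwun jbkue cofu fzg mznp sdzbv qspi gdhp njiw
Hunk 7: at line 3 remove [jbkue,cofu,fzg] add [njrj] -> 9 lines: jvvi ribm hkwun njrj mznp sdzbv qspi gdhp njiw
Final line 8: gdhp

Answer: gdhp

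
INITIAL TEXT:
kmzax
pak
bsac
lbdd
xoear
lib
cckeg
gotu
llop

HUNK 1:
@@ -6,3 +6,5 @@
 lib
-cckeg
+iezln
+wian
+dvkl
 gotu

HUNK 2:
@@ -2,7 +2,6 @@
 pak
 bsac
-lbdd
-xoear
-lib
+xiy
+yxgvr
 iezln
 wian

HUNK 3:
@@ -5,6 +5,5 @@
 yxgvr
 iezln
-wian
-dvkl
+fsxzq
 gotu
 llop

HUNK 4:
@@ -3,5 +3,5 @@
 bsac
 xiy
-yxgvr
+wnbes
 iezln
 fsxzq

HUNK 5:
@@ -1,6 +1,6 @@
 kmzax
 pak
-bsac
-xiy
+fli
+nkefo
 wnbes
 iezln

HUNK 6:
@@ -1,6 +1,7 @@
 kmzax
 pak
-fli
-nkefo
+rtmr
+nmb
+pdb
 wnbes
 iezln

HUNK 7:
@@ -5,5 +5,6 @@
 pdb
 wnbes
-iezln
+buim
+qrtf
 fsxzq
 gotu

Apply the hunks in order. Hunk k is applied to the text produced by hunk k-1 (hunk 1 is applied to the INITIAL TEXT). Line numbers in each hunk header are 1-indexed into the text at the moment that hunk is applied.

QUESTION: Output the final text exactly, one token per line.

Answer: kmzax
pak
rtmr
nmb
pdb
wnbes
buim
qrtf
fsxzq
gotu
llop

Derivation:
Hunk 1: at line 6 remove [cckeg] add [iezln,wian,dvkl] -> 11 lines: kmzax pak bsac lbdd xoear lib iezln wian dvkl gotu llop
Hunk 2: at line 2 remove [lbdd,xoear,lib] add [xiy,yxgvr] -> 10 lines: kmzax pak bsac xiy yxgvr iezln wian dvkl gotu llop
Hunk 3: at line 5 remove [wian,dvkl] add [fsxzq] -> 9 lines: kmzax pak bsac xiy yxgvr iezln fsxzq gotu llop
Hunk 4: at line 3 remove [yxgvr] add [wnbes] -> 9 lines: kmzax pak bsac xiy wnbes iezln fsxzq gotu llop
Hunk 5: at line 1 remove [bsac,xiy] add [fli,nkefo] -> 9 lines: kmzax pak fli nkefo wnbes iezln fsxzq gotu llop
Hunk 6: at line 1 remove [fli,nkefo] add [rtmr,nmb,pdb] -> 10 lines: kmzax pak rtmr nmb pdb wnbes iezln fsxzq gotu llop
Hunk 7: at line 5 remove [iezln] add [buim,qrtf] -> 11 lines: kmzax pak rtmr nmb pdb wnbes buim qrtf fsxzq gotu llop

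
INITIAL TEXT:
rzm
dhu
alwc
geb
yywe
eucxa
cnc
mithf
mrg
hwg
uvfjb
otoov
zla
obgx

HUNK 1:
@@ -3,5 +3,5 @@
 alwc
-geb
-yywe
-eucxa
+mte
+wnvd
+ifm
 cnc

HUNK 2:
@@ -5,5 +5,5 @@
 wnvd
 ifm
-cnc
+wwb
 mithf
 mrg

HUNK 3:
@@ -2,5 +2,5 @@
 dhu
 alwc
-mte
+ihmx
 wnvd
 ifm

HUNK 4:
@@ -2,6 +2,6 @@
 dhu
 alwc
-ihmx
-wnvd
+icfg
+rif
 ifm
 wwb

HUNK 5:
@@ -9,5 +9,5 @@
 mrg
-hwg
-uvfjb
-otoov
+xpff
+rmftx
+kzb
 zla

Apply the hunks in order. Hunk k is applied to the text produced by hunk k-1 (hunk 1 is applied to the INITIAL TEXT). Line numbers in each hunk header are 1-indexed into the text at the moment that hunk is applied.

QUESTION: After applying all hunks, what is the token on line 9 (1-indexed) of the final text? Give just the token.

Answer: mrg

Derivation:
Hunk 1: at line 3 remove [geb,yywe,eucxa] add [mte,wnvd,ifm] -> 14 lines: rzm dhu alwc mte wnvd ifm cnc mithf mrg hwg uvfjb otoov zla obgx
Hunk 2: at line 5 remove [cnc] add [wwb] -> 14 lines: rzm dhu alwc mte wnvd ifm wwb mithf mrg hwg uvfjb otoov zla obgx
Hunk 3: at line 2 remove [mte] add [ihmx] -> 14 lines: rzm dhu alwc ihmx wnvd ifm wwb mithf mrg hwg uvfjb otoov zla obgx
Hunk 4: at line 2 remove [ihmx,wnvd] add [icfg,rif] -> 14 lines: rzm dhu alwc icfg rif ifm wwb mithf mrg hwg uvfjb otoov zla obgx
Hunk 5: at line 9 remove [hwg,uvfjb,otoov] add [xpff,rmftx,kzb] -> 14 lines: rzm dhu alwc icfg rif ifm wwb mithf mrg xpff rmftx kzb zla obgx
Final line 9: mrg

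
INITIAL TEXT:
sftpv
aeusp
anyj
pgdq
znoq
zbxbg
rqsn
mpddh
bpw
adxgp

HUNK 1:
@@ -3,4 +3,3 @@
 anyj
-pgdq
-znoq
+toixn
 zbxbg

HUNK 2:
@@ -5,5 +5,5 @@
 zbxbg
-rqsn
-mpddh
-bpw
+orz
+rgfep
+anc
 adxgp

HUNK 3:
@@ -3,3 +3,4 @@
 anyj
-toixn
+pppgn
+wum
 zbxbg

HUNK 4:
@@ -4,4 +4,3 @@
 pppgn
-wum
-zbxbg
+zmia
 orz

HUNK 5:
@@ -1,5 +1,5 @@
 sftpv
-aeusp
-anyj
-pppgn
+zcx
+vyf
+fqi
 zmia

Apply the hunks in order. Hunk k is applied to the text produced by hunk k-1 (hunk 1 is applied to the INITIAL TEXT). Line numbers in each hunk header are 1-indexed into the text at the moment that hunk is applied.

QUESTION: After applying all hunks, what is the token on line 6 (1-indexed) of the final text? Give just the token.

Hunk 1: at line 3 remove [pgdq,znoq] add [toixn] -> 9 lines: sftpv aeusp anyj toixn zbxbg rqsn mpddh bpw adxgp
Hunk 2: at line 5 remove [rqsn,mpddh,bpw] add [orz,rgfep,anc] -> 9 lines: sftpv aeusp anyj toixn zbxbg orz rgfep anc adxgp
Hunk 3: at line 3 remove [toixn] add [pppgn,wum] -> 10 lines: sftpv aeusp anyj pppgn wum zbxbg orz rgfep anc adxgp
Hunk 4: at line 4 remove [wum,zbxbg] add [zmia] -> 9 lines: sftpv aeusp anyj pppgn zmia orz rgfep anc adxgp
Hunk 5: at line 1 remove [aeusp,anyj,pppgn] add [zcx,vyf,fqi] -> 9 lines: sftpv zcx vyf fqi zmia orz rgfep anc adxgp
Final line 6: orz

Answer: orz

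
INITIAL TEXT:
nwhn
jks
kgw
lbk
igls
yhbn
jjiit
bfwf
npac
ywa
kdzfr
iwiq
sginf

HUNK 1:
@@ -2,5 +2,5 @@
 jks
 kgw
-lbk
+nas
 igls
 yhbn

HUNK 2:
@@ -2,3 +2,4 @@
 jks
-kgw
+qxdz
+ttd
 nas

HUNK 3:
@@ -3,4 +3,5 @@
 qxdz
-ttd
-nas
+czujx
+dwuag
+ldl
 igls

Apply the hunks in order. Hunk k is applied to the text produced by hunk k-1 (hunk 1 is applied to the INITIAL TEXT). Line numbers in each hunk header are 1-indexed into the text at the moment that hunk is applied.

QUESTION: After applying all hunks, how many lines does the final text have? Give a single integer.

Hunk 1: at line 2 remove [lbk] add [nas] -> 13 lines: nwhn jks kgw nas igls yhbn jjiit bfwf npac ywa kdzfr iwiq sginf
Hunk 2: at line 2 remove [kgw] add [qxdz,ttd] -> 14 lines: nwhn jks qxdz ttd nas igls yhbn jjiit bfwf npac ywa kdzfr iwiq sginf
Hunk 3: at line 3 remove [ttd,nas] add [czujx,dwuag,ldl] -> 15 lines: nwhn jks qxdz czujx dwuag ldl igls yhbn jjiit bfwf npac ywa kdzfr iwiq sginf
Final line count: 15

Answer: 15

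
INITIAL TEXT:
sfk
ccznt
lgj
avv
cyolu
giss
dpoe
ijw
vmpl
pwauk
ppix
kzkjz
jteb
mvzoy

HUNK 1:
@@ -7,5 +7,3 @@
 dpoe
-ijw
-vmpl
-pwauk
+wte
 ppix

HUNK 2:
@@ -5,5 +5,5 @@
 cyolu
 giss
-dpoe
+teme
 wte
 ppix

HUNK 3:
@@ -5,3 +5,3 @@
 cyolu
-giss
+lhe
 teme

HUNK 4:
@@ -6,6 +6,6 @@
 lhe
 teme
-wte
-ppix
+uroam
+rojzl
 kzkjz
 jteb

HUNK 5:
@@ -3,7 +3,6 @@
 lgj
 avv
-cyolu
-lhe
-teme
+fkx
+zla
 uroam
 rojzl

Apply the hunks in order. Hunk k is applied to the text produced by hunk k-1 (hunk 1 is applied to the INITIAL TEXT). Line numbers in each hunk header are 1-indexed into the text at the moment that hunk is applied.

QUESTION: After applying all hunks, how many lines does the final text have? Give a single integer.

Answer: 11

Derivation:
Hunk 1: at line 7 remove [ijw,vmpl,pwauk] add [wte] -> 12 lines: sfk ccznt lgj avv cyolu giss dpoe wte ppix kzkjz jteb mvzoy
Hunk 2: at line 5 remove [dpoe] add [teme] -> 12 lines: sfk ccznt lgj avv cyolu giss teme wte ppix kzkjz jteb mvzoy
Hunk 3: at line 5 remove [giss] add [lhe] -> 12 lines: sfk ccznt lgj avv cyolu lhe teme wte ppix kzkjz jteb mvzoy
Hunk 4: at line 6 remove [wte,ppix] add [uroam,rojzl] -> 12 lines: sfk ccznt lgj avv cyolu lhe teme uroam rojzl kzkjz jteb mvzoy
Hunk 5: at line 3 remove [cyolu,lhe,teme] add [fkx,zla] -> 11 lines: sfk ccznt lgj avv fkx zla uroam rojzl kzkjz jteb mvzoy
Final line count: 11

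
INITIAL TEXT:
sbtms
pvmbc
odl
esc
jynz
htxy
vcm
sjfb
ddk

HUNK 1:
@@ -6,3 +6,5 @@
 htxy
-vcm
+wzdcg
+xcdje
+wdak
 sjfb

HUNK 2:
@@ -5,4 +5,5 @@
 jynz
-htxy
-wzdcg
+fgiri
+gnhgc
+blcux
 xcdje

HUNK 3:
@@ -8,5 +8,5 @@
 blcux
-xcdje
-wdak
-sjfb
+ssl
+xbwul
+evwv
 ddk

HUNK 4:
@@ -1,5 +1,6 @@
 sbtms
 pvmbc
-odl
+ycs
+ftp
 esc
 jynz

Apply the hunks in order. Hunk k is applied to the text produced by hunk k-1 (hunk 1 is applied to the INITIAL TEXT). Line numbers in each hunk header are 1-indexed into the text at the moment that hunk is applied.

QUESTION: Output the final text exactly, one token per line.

Hunk 1: at line 6 remove [vcm] add [wzdcg,xcdje,wdak] -> 11 lines: sbtms pvmbc odl esc jynz htxy wzdcg xcdje wdak sjfb ddk
Hunk 2: at line 5 remove [htxy,wzdcg] add [fgiri,gnhgc,blcux] -> 12 lines: sbtms pvmbc odl esc jynz fgiri gnhgc blcux xcdje wdak sjfb ddk
Hunk 3: at line 8 remove [xcdje,wdak,sjfb] add [ssl,xbwul,evwv] -> 12 lines: sbtms pvmbc odl esc jynz fgiri gnhgc blcux ssl xbwul evwv ddk
Hunk 4: at line 1 remove [odl] add [ycs,ftp] -> 13 lines: sbtms pvmbc ycs ftp esc jynz fgiri gnhgc blcux ssl xbwul evwv ddk

Answer: sbtms
pvmbc
ycs
ftp
esc
jynz
fgiri
gnhgc
blcux
ssl
xbwul
evwv
ddk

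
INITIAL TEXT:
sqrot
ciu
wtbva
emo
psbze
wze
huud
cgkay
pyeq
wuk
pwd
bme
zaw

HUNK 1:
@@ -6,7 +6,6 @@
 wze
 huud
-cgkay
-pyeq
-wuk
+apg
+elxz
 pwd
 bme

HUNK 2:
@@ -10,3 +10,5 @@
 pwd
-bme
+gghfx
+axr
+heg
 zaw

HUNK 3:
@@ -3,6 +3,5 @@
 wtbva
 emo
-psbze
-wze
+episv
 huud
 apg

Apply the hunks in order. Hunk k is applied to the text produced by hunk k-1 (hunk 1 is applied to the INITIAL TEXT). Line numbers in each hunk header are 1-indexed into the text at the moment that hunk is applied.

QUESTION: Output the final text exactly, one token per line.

Answer: sqrot
ciu
wtbva
emo
episv
huud
apg
elxz
pwd
gghfx
axr
heg
zaw

Derivation:
Hunk 1: at line 6 remove [cgkay,pyeq,wuk] add [apg,elxz] -> 12 lines: sqrot ciu wtbva emo psbze wze huud apg elxz pwd bme zaw
Hunk 2: at line 10 remove [bme] add [gghfx,axr,heg] -> 14 lines: sqrot ciu wtbva emo psbze wze huud apg elxz pwd gghfx axr heg zaw
Hunk 3: at line 3 remove [psbze,wze] add [episv] -> 13 lines: sqrot ciu wtbva emo episv huud apg elxz pwd gghfx axr heg zaw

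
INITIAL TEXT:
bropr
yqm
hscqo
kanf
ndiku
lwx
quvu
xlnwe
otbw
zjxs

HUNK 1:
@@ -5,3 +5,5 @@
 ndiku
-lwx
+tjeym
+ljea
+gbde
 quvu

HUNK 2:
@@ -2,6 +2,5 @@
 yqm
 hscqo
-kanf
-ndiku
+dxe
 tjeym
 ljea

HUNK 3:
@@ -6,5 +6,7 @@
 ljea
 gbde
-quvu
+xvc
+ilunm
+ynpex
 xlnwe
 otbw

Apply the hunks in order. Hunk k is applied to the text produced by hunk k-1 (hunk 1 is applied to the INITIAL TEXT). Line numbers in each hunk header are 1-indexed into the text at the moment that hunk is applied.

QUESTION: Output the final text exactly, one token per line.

Hunk 1: at line 5 remove [lwx] add [tjeym,ljea,gbde] -> 12 lines: bropr yqm hscqo kanf ndiku tjeym ljea gbde quvu xlnwe otbw zjxs
Hunk 2: at line 2 remove [kanf,ndiku] add [dxe] -> 11 lines: bropr yqm hscqo dxe tjeym ljea gbde quvu xlnwe otbw zjxs
Hunk 3: at line 6 remove [quvu] add [xvc,ilunm,ynpex] -> 13 lines: bropr yqm hscqo dxe tjeym ljea gbde xvc ilunm ynpex xlnwe otbw zjxs

Answer: bropr
yqm
hscqo
dxe
tjeym
ljea
gbde
xvc
ilunm
ynpex
xlnwe
otbw
zjxs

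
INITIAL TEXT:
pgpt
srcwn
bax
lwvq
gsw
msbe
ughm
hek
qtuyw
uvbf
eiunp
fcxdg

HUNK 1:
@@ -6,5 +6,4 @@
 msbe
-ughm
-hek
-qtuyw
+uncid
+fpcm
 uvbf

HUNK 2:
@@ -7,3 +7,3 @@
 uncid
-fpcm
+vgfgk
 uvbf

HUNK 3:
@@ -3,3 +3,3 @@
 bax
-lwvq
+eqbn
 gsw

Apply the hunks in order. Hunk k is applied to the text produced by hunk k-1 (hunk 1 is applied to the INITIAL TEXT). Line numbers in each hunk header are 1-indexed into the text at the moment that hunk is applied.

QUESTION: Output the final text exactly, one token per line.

Answer: pgpt
srcwn
bax
eqbn
gsw
msbe
uncid
vgfgk
uvbf
eiunp
fcxdg

Derivation:
Hunk 1: at line 6 remove [ughm,hek,qtuyw] add [uncid,fpcm] -> 11 lines: pgpt srcwn bax lwvq gsw msbe uncid fpcm uvbf eiunp fcxdg
Hunk 2: at line 7 remove [fpcm] add [vgfgk] -> 11 lines: pgpt srcwn bax lwvq gsw msbe uncid vgfgk uvbf eiunp fcxdg
Hunk 3: at line 3 remove [lwvq] add [eqbn] -> 11 lines: pgpt srcwn bax eqbn gsw msbe uncid vgfgk uvbf eiunp fcxdg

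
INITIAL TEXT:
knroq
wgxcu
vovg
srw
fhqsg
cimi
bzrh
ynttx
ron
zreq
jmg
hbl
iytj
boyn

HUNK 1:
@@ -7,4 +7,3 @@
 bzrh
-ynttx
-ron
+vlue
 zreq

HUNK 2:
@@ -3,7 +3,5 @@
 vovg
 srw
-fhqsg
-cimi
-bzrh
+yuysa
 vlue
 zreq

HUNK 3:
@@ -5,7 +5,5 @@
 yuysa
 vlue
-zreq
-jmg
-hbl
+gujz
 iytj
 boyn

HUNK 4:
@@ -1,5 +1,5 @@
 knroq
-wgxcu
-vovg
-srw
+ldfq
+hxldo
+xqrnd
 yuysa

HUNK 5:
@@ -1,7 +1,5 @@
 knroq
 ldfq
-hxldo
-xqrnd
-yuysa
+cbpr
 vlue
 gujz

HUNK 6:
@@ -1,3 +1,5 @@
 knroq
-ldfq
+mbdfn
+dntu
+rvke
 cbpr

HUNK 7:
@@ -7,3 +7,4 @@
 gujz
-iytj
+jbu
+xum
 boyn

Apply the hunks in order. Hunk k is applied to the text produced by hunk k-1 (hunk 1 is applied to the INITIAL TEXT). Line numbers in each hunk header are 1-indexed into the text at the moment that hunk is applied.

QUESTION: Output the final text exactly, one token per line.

Hunk 1: at line 7 remove [ynttx,ron] add [vlue] -> 13 lines: knroq wgxcu vovg srw fhqsg cimi bzrh vlue zreq jmg hbl iytj boyn
Hunk 2: at line 3 remove [fhqsg,cimi,bzrh] add [yuysa] -> 11 lines: knroq wgxcu vovg srw yuysa vlue zreq jmg hbl iytj boyn
Hunk 3: at line 5 remove [zreq,jmg,hbl] add [gujz] -> 9 lines: knroq wgxcu vovg srw yuysa vlue gujz iytj boyn
Hunk 4: at line 1 remove [wgxcu,vovg,srw] add [ldfq,hxldo,xqrnd] -> 9 lines: knroq ldfq hxldo xqrnd yuysa vlue gujz iytj boyn
Hunk 5: at line 1 remove [hxldo,xqrnd,yuysa] add [cbpr] -> 7 lines: knroq ldfq cbpr vlue gujz iytj boyn
Hunk 6: at line 1 remove [ldfq] add [mbdfn,dntu,rvke] -> 9 lines: knroq mbdfn dntu rvke cbpr vlue gujz iytj boyn
Hunk 7: at line 7 remove [iytj] add [jbu,xum] -> 10 lines: knroq mbdfn dntu rvke cbpr vlue gujz jbu xum boyn

Answer: knroq
mbdfn
dntu
rvke
cbpr
vlue
gujz
jbu
xum
boyn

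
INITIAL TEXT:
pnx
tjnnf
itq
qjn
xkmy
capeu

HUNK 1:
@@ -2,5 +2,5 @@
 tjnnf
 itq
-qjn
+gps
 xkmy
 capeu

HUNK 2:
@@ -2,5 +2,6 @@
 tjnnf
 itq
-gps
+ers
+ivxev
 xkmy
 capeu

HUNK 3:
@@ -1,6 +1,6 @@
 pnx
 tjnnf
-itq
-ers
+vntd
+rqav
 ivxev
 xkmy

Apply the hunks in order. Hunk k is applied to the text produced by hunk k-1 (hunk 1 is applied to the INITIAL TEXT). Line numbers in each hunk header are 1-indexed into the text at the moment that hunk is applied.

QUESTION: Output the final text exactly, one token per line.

Answer: pnx
tjnnf
vntd
rqav
ivxev
xkmy
capeu

Derivation:
Hunk 1: at line 2 remove [qjn] add [gps] -> 6 lines: pnx tjnnf itq gps xkmy capeu
Hunk 2: at line 2 remove [gps] add [ers,ivxev] -> 7 lines: pnx tjnnf itq ers ivxev xkmy capeu
Hunk 3: at line 1 remove [itq,ers] add [vntd,rqav] -> 7 lines: pnx tjnnf vntd rqav ivxev xkmy capeu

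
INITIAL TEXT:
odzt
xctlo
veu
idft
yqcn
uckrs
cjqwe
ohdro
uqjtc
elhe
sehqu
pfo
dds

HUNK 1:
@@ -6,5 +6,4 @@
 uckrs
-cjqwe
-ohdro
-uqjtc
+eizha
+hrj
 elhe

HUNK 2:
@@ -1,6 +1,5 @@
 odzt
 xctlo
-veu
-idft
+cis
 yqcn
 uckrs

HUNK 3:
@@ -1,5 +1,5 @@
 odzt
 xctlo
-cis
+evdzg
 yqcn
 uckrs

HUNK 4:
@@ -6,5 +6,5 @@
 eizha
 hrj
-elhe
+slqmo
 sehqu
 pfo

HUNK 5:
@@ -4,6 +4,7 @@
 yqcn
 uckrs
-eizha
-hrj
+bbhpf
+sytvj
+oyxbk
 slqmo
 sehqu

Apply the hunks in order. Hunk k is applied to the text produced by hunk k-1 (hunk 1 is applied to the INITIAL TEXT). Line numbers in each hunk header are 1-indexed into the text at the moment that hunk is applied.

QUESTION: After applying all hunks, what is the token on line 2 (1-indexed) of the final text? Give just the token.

Hunk 1: at line 6 remove [cjqwe,ohdro,uqjtc] add [eizha,hrj] -> 12 lines: odzt xctlo veu idft yqcn uckrs eizha hrj elhe sehqu pfo dds
Hunk 2: at line 1 remove [veu,idft] add [cis] -> 11 lines: odzt xctlo cis yqcn uckrs eizha hrj elhe sehqu pfo dds
Hunk 3: at line 1 remove [cis] add [evdzg] -> 11 lines: odzt xctlo evdzg yqcn uckrs eizha hrj elhe sehqu pfo dds
Hunk 4: at line 6 remove [elhe] add [slqmo] -> 11 lines: odzt xctlo evdzg yqcn uckrs eizha hrj slqmo sehqu pfo dds
Hunk 5: at line 4 remove [eizha,hrj] add [bbhpf,sytvj,oyxbk] -> 12 lines: odzt xctlo evdzg yqcn uckrs bbhpf sytvj oyxbk slqmo sehqu pfo dds
Final line 2: xctlo

Answer: xctlo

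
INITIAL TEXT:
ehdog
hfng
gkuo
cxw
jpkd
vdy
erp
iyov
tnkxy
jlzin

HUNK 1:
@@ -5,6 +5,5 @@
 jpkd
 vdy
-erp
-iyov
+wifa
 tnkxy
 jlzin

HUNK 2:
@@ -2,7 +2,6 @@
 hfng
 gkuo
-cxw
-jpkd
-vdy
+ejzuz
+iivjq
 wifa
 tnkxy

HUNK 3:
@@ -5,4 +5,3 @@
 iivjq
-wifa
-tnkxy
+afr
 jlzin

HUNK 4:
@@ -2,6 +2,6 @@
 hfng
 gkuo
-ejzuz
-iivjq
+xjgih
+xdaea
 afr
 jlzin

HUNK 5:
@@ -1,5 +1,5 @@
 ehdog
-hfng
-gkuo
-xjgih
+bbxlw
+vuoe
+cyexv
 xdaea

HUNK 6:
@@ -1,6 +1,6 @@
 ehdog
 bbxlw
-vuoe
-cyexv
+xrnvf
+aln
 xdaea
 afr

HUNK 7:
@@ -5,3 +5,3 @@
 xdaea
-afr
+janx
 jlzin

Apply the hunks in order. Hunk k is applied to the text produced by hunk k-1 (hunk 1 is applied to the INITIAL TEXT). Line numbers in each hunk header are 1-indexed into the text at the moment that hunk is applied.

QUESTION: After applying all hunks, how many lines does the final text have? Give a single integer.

Hunk 1: at line 5 remove [erp,iyov] add [wifa] -> 9 lines: ehdog hfng gkuo cxw jpkd vdy wifa tnkxy jlzin
Hunk 2: at line 2 remove [cxw,jpkd,vdy] add [ejzuz,iivjq] -> 8 lines: ehdog hfng gkuo ejzuz iivjq wifa tnkxy jlzin
Hunk 3: at line 5 remove [wifa,tnkxy] add [afr] -> 7 lines: ehdog hfng gkuo ejzuz iivjq afr jlzin
Hunk 4: at line 2 remove [ejzuz,iivjq] add [xjgih,xdaea] -> 7 lines: ehdog hfng gkuo xjgih xdaea afr jlzin
Hunk 5: at line 1 remove [hfng,gkuo,xjgih] add [bbxlw,vuoe,cyexv] -> 7 lines: ehdog bbxlw vuoe cyexv xdaea afr jlzin
Hunk 6: at line 1 remove [vuoe,cyexv] add [xrnvf,aln] -> 7 lines: ehdog bbxlw xrnvf aln xdaea afr jlzin
Hunk 7: at line 5 remove [afr] add [janx] -> 7 lines: ehdog bbxlw xrnvf aln xdaea janx jlzin
Final line count: 7

Answer: 7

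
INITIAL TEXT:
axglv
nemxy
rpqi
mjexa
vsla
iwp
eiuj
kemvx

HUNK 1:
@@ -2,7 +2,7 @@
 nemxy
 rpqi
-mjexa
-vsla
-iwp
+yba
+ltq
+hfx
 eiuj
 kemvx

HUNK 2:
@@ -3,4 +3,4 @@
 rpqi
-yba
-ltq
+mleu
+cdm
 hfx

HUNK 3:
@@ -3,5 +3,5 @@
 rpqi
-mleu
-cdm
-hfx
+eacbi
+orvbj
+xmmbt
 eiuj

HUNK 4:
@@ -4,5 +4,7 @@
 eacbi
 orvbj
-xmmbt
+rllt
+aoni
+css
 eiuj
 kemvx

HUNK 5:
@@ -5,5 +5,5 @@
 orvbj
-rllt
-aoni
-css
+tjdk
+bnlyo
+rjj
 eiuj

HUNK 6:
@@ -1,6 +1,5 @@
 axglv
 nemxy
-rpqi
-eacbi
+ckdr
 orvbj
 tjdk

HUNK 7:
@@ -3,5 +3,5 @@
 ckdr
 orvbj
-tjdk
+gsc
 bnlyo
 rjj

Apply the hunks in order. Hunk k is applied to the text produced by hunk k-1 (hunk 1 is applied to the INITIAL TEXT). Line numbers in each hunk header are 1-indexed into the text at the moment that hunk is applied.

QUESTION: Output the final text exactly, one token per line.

Hunk 1: at line 2 remove [mjexa,vsla,iwp] add [yba,ltq,hfx] -> 8 lines: axglv nemxy rpqi yba ltq hfx eiuj kemvx
Hunk 2: at line 3 remove [yba,ltq] add [mleu,cdm] -> 8 lines: axglv nemxy rpqi mleu cdm hfx eiuj kemvx
Hunk 3: at line 3 remove [mleu,cdm,hfx] add [eacbi,orvbj,xmmbt] -> 8 lines: axglv nemxy rpqi eacbi orvbj xmmbt eiuj kemvx
Hunk 4: at line 4 remove [xmmbt] add [rllt,aoni,css] -> 10 lines: axglv nemxy rpqi eacbi orvbj rllt aoni css eiuj kemvx
Hunk 5: at line 5 remove [rllt,aoni,css] add [tjdk,bnlyo,rjj] -> 10 lines: axglv nemxy rpqi eacbi orvbj tjdk bnlyo rjj eiuj kemvx
Hunk 6: at line 1 remove [rpqi,eacbi] add [ckdr] -> 9 lines: axglv nemxy ckdr orvbj tjdk bnlyo rjj eiuj kemvx
Hunk 7: at line 3 remove [tjdk] add [gsc] -> 9 lines: axglv nemxy ckdr orvbj gsc bnlyo rjj eiuj kemvx

Answer: axglv
nemxy
ckdr
orvbj
gsc
bnlyo
rjj
eiuj
kemvx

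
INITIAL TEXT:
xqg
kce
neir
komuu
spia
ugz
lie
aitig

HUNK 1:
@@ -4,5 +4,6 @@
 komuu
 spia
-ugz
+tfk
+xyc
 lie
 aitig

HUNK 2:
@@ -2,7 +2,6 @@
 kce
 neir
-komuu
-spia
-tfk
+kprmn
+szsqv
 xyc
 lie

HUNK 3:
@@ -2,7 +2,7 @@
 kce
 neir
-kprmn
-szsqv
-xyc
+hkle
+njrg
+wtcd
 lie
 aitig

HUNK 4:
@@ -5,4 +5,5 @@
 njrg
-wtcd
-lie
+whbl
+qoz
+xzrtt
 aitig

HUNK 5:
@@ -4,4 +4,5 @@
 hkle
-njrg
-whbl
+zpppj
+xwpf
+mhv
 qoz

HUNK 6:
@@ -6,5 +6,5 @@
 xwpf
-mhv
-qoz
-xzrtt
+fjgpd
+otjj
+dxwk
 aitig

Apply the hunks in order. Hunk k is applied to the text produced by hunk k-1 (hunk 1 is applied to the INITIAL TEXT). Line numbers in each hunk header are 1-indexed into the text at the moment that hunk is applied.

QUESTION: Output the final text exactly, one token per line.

Hunk 1: at line 4 remove [ugz] add [tfk,xyc] -> 9 lines: xqg kce neir komuu spia tfk xyc lie aitig
Hunk 2: at line 2 remove [komuu,spia,tfk] add [kprmn,szsqv] -> 8 lines: xqg kce neir kprmn szsqv xyc lie aitig
Hunk 3: at line 2 remove [kprmn,szsqv,xyc] add [hkle,njrg,wtcd] -> 8 lines: xqg kce neir hkle njrg wtcd lie aitig
Hunk 4: at line 5 remove [wtcd,lie] add [whbl,qoz,xzrtt] -> 9 lines: xqg kce neir hkle njrg whbl qoz xzrtt aitig
Hunk 5: at line 4 remove [njrg,whbl] add [zpppj,xwpf,mhv] -> 10 lines: xqg kce neir hkle zpppj xwpf mhv qoz xzrtt aitig
Hunk 6: at line 6 remove [mhv,qoz,xzrtt] add [fjgpd,otjj,dxwk] -> 10 lines: xqg kce neir hkle zpppj xwpf fjgpd otjj dxwk aitig

Answer: xqg
kce
neir
hkle
zpppj
xwpf
fjgpd
otjj
dxwk
aitig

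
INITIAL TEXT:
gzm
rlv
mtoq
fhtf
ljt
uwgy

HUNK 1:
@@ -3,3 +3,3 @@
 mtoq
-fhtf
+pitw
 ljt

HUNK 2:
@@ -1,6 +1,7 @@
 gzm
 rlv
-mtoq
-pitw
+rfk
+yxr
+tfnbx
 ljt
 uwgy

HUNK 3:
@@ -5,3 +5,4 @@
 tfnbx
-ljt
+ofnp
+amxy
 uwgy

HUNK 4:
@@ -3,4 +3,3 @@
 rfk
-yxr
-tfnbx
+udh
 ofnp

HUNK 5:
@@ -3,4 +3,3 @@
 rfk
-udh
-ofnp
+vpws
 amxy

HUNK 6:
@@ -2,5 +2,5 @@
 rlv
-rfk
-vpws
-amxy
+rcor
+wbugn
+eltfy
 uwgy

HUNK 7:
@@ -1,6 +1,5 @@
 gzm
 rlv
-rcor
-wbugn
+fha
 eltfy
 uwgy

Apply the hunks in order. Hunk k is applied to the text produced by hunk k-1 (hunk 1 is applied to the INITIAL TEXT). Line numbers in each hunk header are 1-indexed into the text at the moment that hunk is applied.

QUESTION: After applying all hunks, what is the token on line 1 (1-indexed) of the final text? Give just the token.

Answer: gzm

Derivation:
Hunk 1: at line 3 remove [fhtf] add [pitw] -> 6 lines: gzm rlv mtoq pitw ljt uwgy
Hunk 2: at line 1 remove [mtoq,pitw] add [rfk,yxr,tfnbx] -> 7 lines: gzm rlv rfk yxr tfnbx ljt uwgy
Hunk 3: at line 5 remove [ljt] add [ofnp,amxy] -> 8 lines: gzm rlv rfk yxr tfnbx ofnp amxy uwgy
Hunk 4: at line 3 remove [yxr,tfnbx] add [udh] -> 7 lines: gzm rlv rfk udh ofnp amxy uwgy
Hunk 5: at line 3 remove [udh,ofnp] add [vpws] -> 6 lines: gzm rlv rfk vpws amxy uwgy
Hunk 6: at line 2 remove [rfk,vpws,amxy] add [rcor,wbugn,eltfy] -> 6 lines: gzm rlv rcor wbugn eltfy uwgy
Hunk 7: at line 1 remove [rcor,wbugn] add [fha] -> 5 lines: gzm rlv fha eltfy uwgy
Final line 1: gzm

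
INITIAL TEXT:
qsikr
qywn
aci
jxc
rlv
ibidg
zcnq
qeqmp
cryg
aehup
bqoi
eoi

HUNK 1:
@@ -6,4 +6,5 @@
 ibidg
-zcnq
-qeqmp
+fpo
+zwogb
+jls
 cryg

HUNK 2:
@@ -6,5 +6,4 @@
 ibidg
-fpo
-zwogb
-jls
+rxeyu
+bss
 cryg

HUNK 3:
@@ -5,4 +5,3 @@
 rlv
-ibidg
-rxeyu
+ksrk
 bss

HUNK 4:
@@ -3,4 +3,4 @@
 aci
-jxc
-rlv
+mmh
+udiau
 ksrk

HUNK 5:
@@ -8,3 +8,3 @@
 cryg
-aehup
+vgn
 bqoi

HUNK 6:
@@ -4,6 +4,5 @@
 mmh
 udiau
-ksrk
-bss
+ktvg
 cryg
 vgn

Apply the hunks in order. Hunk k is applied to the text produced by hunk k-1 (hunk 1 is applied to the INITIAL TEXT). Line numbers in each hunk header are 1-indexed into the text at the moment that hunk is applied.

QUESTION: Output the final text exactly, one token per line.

Hunk 1: at line 6 remove [zcnq,qeqmp] add [fpo,zwogb,jls] -> 13 lines: qsikr qywn aci jxc rlv ibidg fpo zwogb jls cryg aehup bqoi eoi
Hunk 2: at line 6 remove [fpo,zwogb,jls] add [rxeyu,bss] -> 12 lines: qsikr qywn aci jxc rlv ibidg rxeyu bss cryg aehup bqoi eoi
Hunk 3: at line 5 remove [ibidg,rxeyu] add [ksrk] -> 11 lines: qsikr qywn aci jxc rlv ksrk bss cryg aehup bqoi eoi
Hunk 4: at line 3 remove [jxc,rlv] add [mmh,udiau] -> 11 lines: qsikr qywn aci mmh udiau ksrk bss cryg aehup bqoi eoi
Hunk 5: at line 8 remove [aehup] add [vgn] -> 11 lines: qsikr qywn aci mmh udiau ksrk bss cryg vgn bqoi eoi
Hunk 6: at line 4 remove [ksrk,bss] add [ktvg] -> 10 lines: qsikr qywn aci mmh udiau ktvg cryg vgn bqoi eoi

Answer: qsikr
qywn
aci
mmh
udiau
ktvg
cryg
vgn
bqoi
eoi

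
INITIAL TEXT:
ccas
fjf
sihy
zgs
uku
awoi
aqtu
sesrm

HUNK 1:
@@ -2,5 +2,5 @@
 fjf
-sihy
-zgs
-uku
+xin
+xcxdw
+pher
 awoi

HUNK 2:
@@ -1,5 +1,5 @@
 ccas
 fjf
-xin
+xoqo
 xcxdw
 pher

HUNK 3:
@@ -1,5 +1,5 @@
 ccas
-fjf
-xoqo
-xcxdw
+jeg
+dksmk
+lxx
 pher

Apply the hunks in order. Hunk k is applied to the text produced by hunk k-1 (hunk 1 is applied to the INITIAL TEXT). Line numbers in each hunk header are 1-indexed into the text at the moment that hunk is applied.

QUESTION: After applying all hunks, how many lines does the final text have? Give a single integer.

Answer: 8

Derivation:
Hunk 1: at line 2 remove [sihy,zgs,uku] add [xin,xcxdw,pher] -> 8 lines: ccas fjf xin xcxdw pher awoi aqtu sesrm
Hunk 2: at line 1 remove [xin] add [xoqo] -> 8 lines: ccas fjf xoqo xcxdw pher awoi aqtu sesrm
Hunk 3: at line 1 remove [fjf,xoqo,xcxdw] add [jeg,dksmk,lxx] -> 8 lines: ccas jeg dksmk lxx pher awoi aqtu sesrm
Final line count: 8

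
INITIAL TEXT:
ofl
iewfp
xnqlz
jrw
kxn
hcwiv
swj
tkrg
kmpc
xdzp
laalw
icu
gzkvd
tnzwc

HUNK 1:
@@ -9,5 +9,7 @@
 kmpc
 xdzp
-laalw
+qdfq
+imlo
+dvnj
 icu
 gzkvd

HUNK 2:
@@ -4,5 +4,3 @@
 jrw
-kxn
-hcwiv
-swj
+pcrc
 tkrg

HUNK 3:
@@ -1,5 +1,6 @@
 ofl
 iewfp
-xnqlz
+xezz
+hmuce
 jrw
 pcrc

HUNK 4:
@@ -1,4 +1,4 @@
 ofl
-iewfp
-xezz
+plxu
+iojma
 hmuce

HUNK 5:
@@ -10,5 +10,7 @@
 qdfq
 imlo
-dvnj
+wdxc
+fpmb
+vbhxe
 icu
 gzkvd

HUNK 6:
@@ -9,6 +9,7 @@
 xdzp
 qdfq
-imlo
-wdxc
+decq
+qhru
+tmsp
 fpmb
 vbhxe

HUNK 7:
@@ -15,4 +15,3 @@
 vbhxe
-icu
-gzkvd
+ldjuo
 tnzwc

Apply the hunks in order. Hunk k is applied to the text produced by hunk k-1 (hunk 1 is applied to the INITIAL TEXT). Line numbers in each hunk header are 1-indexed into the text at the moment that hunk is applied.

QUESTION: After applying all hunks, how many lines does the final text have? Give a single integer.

Answer: 17

Derivation:
Hunk 1: at line 9 remove [laalw] add [qdfq,imlo,dvnj] -> 16 lines: ofl iewfp xnqlz jrw kxn hcwiv swj tkrg kmpc xdzp qdfq imlo dvnj icu gzkvd tnzwc
Hunk 2: at line 4 remove [kxn,hcwiv,swj] add [pcrc] -> 14 lines: ofl iewfp xnqlz jrw pcrc tkrg kmpc xdzp qdfq imlo dvnj icu gzkvd tnzwc
Hunk 3: at line 1 remove [xnqlz] add [xezz,hmuce] -> 15 lines: ofl iewfp xezz hmuce jrw pcrc tkrg kmpc xdzp qdfq imlo dvnj icu gzkvd tnzwc
Hunk 4: at line 1 remove [iewfp,xezz] add [plxu,iojma] -> 15 lines: ofl plxu iojma hmuce jrw pcrc tkrg kmpc xdzp qdfq imlo dvnj icu gzkvd tnzwc
Hunk 5: at line 10 remove [dvnj] add [wdxc,fpmb,vbhxe] -> 17 lines: ofl plxu iojma hmuce jrw pcrc tkrg kmpc xdzp qdfq imlo wdxc fpmb vbhxe icu gzkvd tnzwc
Hunk 6: at line 9 remove [imlo,wdxc] add [decq,qhru,tmsp] -> 18 lines: ofl plxu iojma hmuce jrw pcrc tkrg kmpc xdzp qdfq decq qhru tmsp fpmb vbhxe icu gzkvd tnzwc
Hunk 7: at line 15 remove [icu,gzkvd] add [ldjuo] -> 17 lines: ofl plxu iojma hmuce jrw pcrc tkrg kmpc xdzp qdfq decq qhru tmsp fpmb vbhxe ldjuo tnzwc
Final line count: 17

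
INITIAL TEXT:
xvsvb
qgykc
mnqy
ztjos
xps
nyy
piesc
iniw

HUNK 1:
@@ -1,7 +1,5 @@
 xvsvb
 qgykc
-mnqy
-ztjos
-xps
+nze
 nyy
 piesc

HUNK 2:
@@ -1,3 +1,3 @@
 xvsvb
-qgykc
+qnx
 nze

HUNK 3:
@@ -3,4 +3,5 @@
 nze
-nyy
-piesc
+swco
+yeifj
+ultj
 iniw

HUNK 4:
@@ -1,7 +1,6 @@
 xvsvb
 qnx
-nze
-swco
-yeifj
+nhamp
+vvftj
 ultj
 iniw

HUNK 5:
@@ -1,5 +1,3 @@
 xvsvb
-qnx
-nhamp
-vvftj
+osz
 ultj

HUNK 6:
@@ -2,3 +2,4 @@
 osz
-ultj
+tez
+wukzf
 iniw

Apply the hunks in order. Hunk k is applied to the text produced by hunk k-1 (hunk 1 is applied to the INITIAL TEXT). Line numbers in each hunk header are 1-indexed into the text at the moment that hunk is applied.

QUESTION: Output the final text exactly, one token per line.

Hunk 1: at line 1 remove [mnqy,ztjos,xps] add [nze] -> 6 lines: xvsvb qgykc nze nyy piesc iniw
Hunk 2: at line 1 remove [qgykc] add [qnx] -> 6 lines: xvsvb qnx nze nyy piesc iniw
Hunk 3: at line 3 remove [nyy,piesc] add [swco,yeifj,ultj] -> 7 lines: xvsvb qnx nze swco yeifj ultj iniw
Hunk 4: at line 1 remove [nze,swco,yeifj] add [nhamp,vvftj] -> 6 lines: xvsvb qnx nhamp vvftj ultj iniw
Hunk 5: at line 1 remove [qnx,nhamp,vvftj] add [osz] -> 4 lines: xvsvb osz ultj iniw
Hunk 6: at line 2 remove [ultj] add [tez,wukzf] -> 5 lines: xvsvb osz tez wukzf iniw

Answer: xvsvb
osz
tez
wukzf
iniw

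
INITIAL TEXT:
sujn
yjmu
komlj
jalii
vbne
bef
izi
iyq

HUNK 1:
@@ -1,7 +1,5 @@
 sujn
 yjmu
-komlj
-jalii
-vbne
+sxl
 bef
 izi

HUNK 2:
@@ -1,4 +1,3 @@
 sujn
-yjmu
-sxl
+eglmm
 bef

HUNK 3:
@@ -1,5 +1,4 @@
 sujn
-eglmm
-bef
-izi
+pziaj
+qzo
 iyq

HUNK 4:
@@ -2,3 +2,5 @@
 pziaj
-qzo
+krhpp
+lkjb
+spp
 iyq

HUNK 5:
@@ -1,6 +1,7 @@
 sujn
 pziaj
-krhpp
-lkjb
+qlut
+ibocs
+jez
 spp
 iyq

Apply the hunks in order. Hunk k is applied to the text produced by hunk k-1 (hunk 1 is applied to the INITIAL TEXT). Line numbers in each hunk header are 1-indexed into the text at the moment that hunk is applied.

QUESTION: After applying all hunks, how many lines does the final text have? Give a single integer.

Answer: 7

Derivation:
Hunk 1: at line 1 remove [komlj,jalii,vbne] add [sxl] -> 6 lines: sujn yjmu sxl bef izi iyq
Hunk 2: at line 1 remove [yjmu,sxl] add [eglmm] -> 5 lines: sujn eglmm bef izi iyq
Hunk 3: at line 1 remove [eglmm,bef,izi] add [pziaj,qzo] -> 4 lines: sujn pziaj qzo iyq
Hunk 4: at line 2 remove [qzo] add [krhpp,lkjb,spp] -> 6 lines: sujn pziaj krhpp lkjb spp iyq
Hunk 5: at line 1 remove [krhpp,lkjb] add [qlut,ibocs,jez] -> 7 lines: sujn pziaj qlut ibocs jez spp iyq
Final line count: 7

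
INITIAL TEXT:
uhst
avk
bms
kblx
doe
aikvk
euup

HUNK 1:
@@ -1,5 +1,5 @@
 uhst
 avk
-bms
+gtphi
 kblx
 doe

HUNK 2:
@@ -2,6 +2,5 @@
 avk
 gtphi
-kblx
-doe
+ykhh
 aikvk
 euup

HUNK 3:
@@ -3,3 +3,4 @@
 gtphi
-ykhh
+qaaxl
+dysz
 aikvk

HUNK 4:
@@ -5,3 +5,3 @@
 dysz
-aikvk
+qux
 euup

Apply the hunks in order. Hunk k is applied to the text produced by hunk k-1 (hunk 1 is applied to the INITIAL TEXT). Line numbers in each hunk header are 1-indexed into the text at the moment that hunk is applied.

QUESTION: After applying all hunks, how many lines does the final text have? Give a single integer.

Answer: 7

Derivation:
Hunk 1: at line 1 remove [bms] add [gtphi] -> 7 lines: uhst avk gtphi kblx doe aikvk euup
Hunk 2: at line 2 remove [kblx,doe] add [ykhh] -> 6 lines: uhst avk gtphi ykhh aikvk euup
Hunk 3: at line 3 remove [ykhh] add [qaaxl,dysz] -> 7 lines: uhst avk gtphi qaaxl dysz aikvk euup
Hunk 4: at line 5 remove [aikvk] add [qux] -> 7 lines: uhst avk gtphi qaaxl dysz qux euup
Final line count: 7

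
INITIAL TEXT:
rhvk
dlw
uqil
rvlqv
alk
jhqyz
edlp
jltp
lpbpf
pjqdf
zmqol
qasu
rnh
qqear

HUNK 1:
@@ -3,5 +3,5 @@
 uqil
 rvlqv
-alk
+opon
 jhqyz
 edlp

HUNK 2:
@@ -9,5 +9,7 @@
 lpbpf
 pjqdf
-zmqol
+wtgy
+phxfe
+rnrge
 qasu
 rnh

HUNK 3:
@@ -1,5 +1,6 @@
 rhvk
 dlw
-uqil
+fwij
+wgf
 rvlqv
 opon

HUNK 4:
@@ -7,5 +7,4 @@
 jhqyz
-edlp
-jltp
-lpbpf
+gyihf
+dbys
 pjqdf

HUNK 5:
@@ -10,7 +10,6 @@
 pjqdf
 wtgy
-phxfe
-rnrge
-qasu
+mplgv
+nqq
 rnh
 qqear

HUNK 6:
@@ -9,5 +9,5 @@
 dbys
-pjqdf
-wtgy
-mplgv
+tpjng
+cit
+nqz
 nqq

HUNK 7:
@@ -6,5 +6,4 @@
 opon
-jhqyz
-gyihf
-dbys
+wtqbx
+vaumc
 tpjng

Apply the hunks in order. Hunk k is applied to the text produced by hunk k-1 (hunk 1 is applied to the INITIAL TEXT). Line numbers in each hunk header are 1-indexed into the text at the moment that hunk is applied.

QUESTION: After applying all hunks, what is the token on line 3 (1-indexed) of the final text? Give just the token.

Hunk 1: at line 3 remove [alk] add [opon] -> 14 lines: rhvk dlw uqil rvlqv opon jhqyz edlp jltp lpbpf pjqdf zmqol qasu rnh qqear
Hunk 2: at line 9 remove [zmqol] add [wtgy,phxfe,rnrge] -> 16 lines: rhvk dlw uqil rvlqv opon jhqyz edlp jltp lpbpf pjqdf wtgy phxfe rnrge qasu rnh qqear
Hunk 3: at line 1 remove [uqil] add [fwij,wgf] -> 17 lines: rhvk dlw fwij wgf rvlqv opon jhqyz edlp jltp lpbpf pjqdf wtgy phxfe rnrge qasu rnh qqear
Hunk 4: at line 7 remove [edlp,jltp,lpbpf] add [gyihf,dbys] -> 16 lines: rhvk dlw fwij wgf rvlqv opon jhqyz gyihf dbys pjqdf wtgy phxfe rnrge qasu rnh qqear
Hunk 5: at line 10 remove [phxfe,rnrge,qasu] add [mplgv,nqq] -> 15 lines: rhvk dlw fwij wgf rvlqv opon jhqyz gyihf dbys pjqdf wtgy mplgv nqq rnh qqear
Hunk 6: at line 9 remove [pjqdf,wtgy,mplgv] add [tpjng,cit,nqz] -> 15 lines: rhvk dlw fwij wgf rvlqv opon jhqyz gyihf dbys tpjng cit nqz nqq rnh qqear
Hunk 7: at line 6 remove [jhqyz,gyihf,dbys] add [wtqbx,vaumc] -> 14 lines: rhvk dlw fwij wgf rvlqv opon wtqbx vaumc tpjng cit nqz nqq rnh qqear
Final line 3: fwij

Answer: fwij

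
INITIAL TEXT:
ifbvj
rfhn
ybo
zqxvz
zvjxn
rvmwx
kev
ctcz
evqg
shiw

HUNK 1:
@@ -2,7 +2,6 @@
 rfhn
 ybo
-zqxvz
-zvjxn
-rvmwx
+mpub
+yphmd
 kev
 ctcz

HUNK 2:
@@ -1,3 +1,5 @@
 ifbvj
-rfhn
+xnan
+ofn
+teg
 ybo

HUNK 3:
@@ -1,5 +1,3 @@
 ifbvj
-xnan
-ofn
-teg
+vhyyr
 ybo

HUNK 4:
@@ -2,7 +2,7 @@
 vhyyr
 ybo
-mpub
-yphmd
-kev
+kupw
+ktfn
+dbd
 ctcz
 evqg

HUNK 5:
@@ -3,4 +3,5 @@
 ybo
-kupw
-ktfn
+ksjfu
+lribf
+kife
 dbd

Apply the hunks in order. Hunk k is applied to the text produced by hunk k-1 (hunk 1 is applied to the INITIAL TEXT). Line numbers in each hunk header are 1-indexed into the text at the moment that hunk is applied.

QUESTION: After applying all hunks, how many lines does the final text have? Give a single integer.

Hunk 1: at line 2 remove [zqxvz,zvjxn,rvmwx] add [mpub,yphmd] -> 9 lines: ifbvj rfhn ybo mpub yphmd kev ctcz evqg shiw
Hunk 2: at line 1 remove [rfhn] add [xnan,ofn,teg] -> 11 lines: ifbvj xnan ofn teg ybo mpub yphmd kev ctcz evqg shiw
Hunk 3: at line 1 remove [xnan,ofn,teg] add [vhyyr] -> 9 lines: ifbvj vhyyr ybo mpub yphmd kev ctcz evqg shiw
Hunk 4: at line 2 remove [mpub,yphmd,kev] add [kupw,ktfn,dbd] -> 9 lines: ifbvj vhyyr ybo kupw ktfn dbd ctcz evqg shiw
Hunk 5: at line 3 remove [kupw,ktfn] add [ksjfu,lribf,kife] -> 10 lines: ifbvj vhyyr ybo ksjfu lribf kife dbd ctcz evqg shiw
Final line count: 10

Answer: 10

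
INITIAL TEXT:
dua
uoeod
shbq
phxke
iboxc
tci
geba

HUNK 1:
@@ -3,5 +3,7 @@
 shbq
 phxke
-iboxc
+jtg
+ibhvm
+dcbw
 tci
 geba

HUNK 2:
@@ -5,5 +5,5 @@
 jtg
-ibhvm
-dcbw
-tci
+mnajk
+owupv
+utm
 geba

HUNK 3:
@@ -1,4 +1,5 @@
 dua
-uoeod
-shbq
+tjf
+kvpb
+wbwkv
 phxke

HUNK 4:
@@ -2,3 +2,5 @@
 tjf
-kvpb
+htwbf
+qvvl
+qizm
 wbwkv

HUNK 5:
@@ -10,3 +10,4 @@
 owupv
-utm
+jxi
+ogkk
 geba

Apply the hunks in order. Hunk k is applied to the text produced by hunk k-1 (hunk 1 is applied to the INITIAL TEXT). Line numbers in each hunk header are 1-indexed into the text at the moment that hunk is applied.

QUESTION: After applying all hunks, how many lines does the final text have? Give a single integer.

Answer: 13

Derivation:
Hunk 1: at line 3 remove [iboxc] add [jtg,ibhvm,dcbw] -> 9 lines: dua uoeod shbq phxke jtg ibhvm dcbw tci geba
Hunk 2: at line 5 remove [ibhvm,dcbw,tci] add [mnajk,owupv,utm] -> 9 lines: dua uoeod shbq phxke jtg mnajk owupv utm geba
Hunk 3: at line 1 remove [uoeod,shbq] add [tjf,kvpb,wbwkv] -> 10 lines: dua tjf kvpb wbwkv phxke jtg mnajk owupv utm geba
Hunk 4: at line 2 remove [kvpb] add [htwbf,qvvl,qizm] -> 12 lines: dua tjf htwbf qvvl qizm wbwkv phxke jtg mnajk owupv utm geba
Hunk 5: at line 10 remove [utm] add [jxi,ogkk] -> 13 lines: dua tjf htwbf qvvl qizm wbwkv phxke jtg mnajk owupv jxi ogkk geba
Final line count: 13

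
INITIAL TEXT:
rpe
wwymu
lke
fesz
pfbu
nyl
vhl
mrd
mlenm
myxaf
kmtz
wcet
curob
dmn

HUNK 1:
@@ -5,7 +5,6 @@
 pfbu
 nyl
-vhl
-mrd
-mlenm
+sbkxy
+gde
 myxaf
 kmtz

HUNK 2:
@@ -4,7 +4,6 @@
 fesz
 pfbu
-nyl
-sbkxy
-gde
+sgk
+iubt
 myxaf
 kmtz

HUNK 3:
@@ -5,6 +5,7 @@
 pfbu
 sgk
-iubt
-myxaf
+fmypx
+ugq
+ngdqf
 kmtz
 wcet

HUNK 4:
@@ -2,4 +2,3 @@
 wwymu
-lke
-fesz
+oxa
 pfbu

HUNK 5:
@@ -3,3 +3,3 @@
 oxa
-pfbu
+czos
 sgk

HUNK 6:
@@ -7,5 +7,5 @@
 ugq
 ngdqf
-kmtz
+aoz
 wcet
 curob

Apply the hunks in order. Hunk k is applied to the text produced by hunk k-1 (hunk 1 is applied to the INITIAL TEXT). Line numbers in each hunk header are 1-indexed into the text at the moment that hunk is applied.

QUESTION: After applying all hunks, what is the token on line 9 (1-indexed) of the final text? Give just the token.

Answer: aoz

Derivation:
Hunk 1: at line 5 remove [vhl,mrd,mlenm] add [sbkxy,gde] -> 13 lines: rpe wwymu lke fesz pfbu nyl sbkxy gde myxaf kmtz wcet curob dmn
Hunk 2: at line 4 remove [nyl,sbkxy,gde] add [sgk,iubt] -> 12 lines: rpe wwymu lke fesz pfbu sgk iubt myxaf kmtz wcet curob dmn
Hunk 3: at line 5 remove [iubt,myxaf] add [fmypx,ugq,ngdqf] -> 13 lines: rpe wwymu lke fesz pfbu sgk fmypx ugq ngdqf kmtz wcet curob dmn
Hunk 4: at line 2 remove [lke,fesz] add [oxa] -> 12 lines: rpe wwymu oxa pfbu sgk fmypx ugq ngdqf kmtz wcet curob dmn
Hunk 5: at line 3 remove [pfbu] add [czos] -> 12 lines: rpe wwymu oxa czos sgk fmypx ugq ngdqf kmtz wcet curob dmn
Hunk 6: at line 7 remove [kmtz] add [aoz] -> 12 lines: rpe wwymu oxa czos sgk fmypx ugq ngdqf aoz wcet curob dmn
Final line 9: aoz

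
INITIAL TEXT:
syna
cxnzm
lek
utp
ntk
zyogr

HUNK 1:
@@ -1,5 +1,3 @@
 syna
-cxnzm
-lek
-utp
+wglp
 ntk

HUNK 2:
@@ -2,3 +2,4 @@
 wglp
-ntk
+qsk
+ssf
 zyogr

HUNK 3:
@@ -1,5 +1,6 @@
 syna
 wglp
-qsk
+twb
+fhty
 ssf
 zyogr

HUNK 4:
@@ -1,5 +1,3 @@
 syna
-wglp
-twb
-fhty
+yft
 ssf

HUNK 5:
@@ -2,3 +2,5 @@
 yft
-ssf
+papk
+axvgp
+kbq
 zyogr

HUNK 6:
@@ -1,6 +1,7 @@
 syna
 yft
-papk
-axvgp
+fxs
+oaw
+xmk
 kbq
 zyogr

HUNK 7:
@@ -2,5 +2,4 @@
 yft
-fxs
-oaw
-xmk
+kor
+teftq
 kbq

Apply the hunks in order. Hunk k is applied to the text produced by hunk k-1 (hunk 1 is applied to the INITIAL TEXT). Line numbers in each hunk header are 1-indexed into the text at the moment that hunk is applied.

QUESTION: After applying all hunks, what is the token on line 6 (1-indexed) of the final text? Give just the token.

Hunk 1: at line 1 remove [cxnzm,lek,utp] add [wglp] -> 4 lines: syna wglp ntk zyogr
Hunk 2: at line 2 remove [ntk] add [qsk,ssf] -> 5 lines: syna wglp qsk ssf zyogr
Hunk 3: at line 1 remove [qsk] add [twb,fhty] -> 6 lines: syna wglp twb fhty ssf zyogr
Hunk 4: at line 1 remove [wglp,twb,fhty] add [yft] -> 4 lines: syna yft ssf zyogr
Hunk 5: at line 2 remove [ssf] add [papk,axvgp,kbq] -> 6 lines: syna yft papk axvgp kbq zyogr
Hunk 6: at line 1 remove [papk,axvgp] add [fxs,oaw,xmk] -> 7 lines: syna yft fxs oaw xmk kbq zyogr
Hunk 7: at line 2 remove [fxs,oaw,xmk] add [kor,teftq] -> 6 lines: syna yft kor teftq kbq zyogr
Final line 6: zyogr

Answer: zyogr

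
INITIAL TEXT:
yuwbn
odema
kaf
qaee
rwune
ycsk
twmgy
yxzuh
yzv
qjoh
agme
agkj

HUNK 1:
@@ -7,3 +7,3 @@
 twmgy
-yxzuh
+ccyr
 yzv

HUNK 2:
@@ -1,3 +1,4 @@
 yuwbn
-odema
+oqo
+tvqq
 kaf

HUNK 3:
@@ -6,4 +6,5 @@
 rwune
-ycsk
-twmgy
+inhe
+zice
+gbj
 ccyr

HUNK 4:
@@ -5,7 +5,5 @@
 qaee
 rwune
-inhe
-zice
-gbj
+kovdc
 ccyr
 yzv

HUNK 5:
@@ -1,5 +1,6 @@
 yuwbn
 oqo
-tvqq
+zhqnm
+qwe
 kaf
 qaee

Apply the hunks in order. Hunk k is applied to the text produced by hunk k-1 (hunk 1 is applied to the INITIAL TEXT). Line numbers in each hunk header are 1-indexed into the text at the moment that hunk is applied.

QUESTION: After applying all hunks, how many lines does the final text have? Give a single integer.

Answer: 13

Derivation:
Hunk 1: at line 7 remove [yxzuh] add [ccyr] -> 12 lines: yuwbn odema kaf qaee rwune ycsk twmgy ccyr yzv qjoh agme agkj
Hunk 2: at line 1 remove [odema] add [oqo,tvqq] -> 13 lines: yuwbn oqo tvqq kaf qaee rwune ycsk twmgy ccyr yzv qjoh agme agkj
Hunk 3: at line 6 remove [ycsk,twmgy] add [inhe,zice,gbj] -> 14 lines: yuwbn oqo tvqq kaf qaee rwune inhe zice gbj ccyr yzv qjoh agme agkj
Hunk 4: at line 5 remove [inhe,zice,gbj] add [kovdc] -> 12 lines: yuwbn oqo tvqq kaf qaee rwune kovdc ccyr yzv qjoh agme agkj
Hunk 5: at line 1 remove [tvqq] add [zhqnm,qwe] -> 13 lines: yuwbn oqo zhqnm qwe kaf qaee rwune kovdc ccyr yzv qjoh agme agkj
Final line count: 13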